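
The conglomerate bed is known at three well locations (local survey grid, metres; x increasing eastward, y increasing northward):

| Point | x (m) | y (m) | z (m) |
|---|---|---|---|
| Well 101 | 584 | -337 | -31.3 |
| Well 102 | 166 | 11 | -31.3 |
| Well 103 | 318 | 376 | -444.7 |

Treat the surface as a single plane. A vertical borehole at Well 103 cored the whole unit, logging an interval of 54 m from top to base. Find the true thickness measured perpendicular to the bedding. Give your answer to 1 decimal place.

Let the plane be z = a·x + b·y + c.
Well 102−Well 101: −418a + 348b = 0;  Well 103−Well 101: −266a + 713b = −413.4.
Solving gives a = −0.70018, b = −0.84102.
|∇z| = √(a²+b²) = 1.09433, so dip δ = arctan(1.09433) = 47.58°.
True thickness = vertical thickness × cos δ = 54 × cos 47.58° = 36.4 m.

36.4 m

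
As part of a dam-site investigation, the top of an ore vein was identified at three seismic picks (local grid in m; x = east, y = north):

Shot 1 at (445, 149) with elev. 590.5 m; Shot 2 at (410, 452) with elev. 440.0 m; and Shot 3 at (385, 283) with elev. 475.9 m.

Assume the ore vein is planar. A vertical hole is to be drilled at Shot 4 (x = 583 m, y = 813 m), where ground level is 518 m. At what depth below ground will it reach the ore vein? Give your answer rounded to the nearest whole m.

Two edge vectors: Shot 1→Shot 2 = (-35, 303, -150.5), Shot 1→Shot 3 = (-60, 134, -114.6).
Normal n = (Shot 1→Shot 2) × (Shot 1→Shot 3) = (-14556.8, 5019, 13490).
So ∂z/∂x = −n_x/n_z = 1.07908 and ∂z/∂y = −n_y/n_z = −0.37205.
Intercept c from Shot 1: 590.5 − 480.19 + 55.44 = 165.74.
At (583, 813): z_contact = 629.1 − 302.5 + 165.74 = 492.4 m.
Depth below ground = 518 − 492.4 = 26 m.

26 m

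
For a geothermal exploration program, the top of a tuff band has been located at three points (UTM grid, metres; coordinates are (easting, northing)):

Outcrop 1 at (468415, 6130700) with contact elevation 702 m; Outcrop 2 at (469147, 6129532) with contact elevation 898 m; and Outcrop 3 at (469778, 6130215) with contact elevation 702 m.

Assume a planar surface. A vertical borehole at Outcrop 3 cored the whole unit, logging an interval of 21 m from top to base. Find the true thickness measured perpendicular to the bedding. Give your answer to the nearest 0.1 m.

20.5 m

Let the plane be z = a·E + b·N + c.
Outcrop 2−Outcrop 1: 732a − 1168b = 196;  Outcrop 3−Outcrop 1: 1363a − 485b = 0.
Solving gives a = −0.07685, b = −0.21597.
|∇z| = √(a²+b²) = 0.22924, so dip δ = arctan(0.22924) = 12.91°.
True thickness = vertical thickness × cos δ = 21 × cos 12.91° = 20.5 m.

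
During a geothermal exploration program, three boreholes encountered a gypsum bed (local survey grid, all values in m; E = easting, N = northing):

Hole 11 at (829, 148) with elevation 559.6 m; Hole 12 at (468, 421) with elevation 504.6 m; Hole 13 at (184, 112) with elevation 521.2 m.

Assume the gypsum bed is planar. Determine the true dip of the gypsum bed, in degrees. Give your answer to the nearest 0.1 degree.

Two edge vectors: Hole 11→Hole 12 = (-361, 273, -55), Hole 11→Hole 13 = (-645, -36, -38.4).
Normal n = (Hole 11→Hole 12) × (Hole 11→Hole 13) = (-12463.2, 21612.6, 189081).
So ∂z/∂E = −n_x/n_z = 0.06591 and ∂z/∂N = −n_y/n_z = −0.11430.
Gradient magnitude |∇z| = √(a² + b²) = √(0.00434 + 0.01307) = 0.13195.
True dip = arctan(0.13195) = 7.5°, dipping toward NNW (azimuth ≈ 330°).

7.5°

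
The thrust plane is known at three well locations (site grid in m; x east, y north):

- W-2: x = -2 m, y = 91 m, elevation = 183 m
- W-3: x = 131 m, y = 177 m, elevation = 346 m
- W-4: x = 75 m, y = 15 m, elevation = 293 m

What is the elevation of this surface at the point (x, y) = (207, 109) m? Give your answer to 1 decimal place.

453.7 m

Let the plane be z = a·x + b·y + c.
W-3−W-2: 133a + 86b = 163;  W-4−W-2: 77a − 76b = 110.
Solving gives a = 1.30592, b = −0.12427.
Then c = 183 − a·-2 − b·91 = 196.92.
At (207, 109): z = 270.3 − 13.5 + 196.92 = 453.7 m.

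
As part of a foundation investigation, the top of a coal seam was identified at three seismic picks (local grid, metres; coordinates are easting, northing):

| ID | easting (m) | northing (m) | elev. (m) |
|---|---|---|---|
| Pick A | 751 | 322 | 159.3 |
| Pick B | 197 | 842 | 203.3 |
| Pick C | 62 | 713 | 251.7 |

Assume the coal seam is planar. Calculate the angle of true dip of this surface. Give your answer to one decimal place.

Let the plane be z = a·easting + b·northing + c.
Pick B−Pick A: −554a + 520b = 44;  Pick C−Pick A: −689a + 391b = 92.4.
Solving gives a = −0.21772, b = −0.14734.
Gradient magnitude |∇z| = √(a² + b²) = √(0.04740 + 0.02171) = 0.26289.
True dip = arctan(0.26289) = 14.7°, dipping toward NE (azimuth ≈ 056°).

14.7°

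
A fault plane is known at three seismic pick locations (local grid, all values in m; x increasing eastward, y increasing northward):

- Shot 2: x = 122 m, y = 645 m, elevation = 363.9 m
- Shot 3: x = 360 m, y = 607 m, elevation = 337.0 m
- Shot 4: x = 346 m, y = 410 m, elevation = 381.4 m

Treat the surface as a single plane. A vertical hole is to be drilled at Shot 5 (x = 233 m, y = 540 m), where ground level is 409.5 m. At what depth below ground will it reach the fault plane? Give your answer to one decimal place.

Two edge vectors: Shot 2→Shot 3 = (238, -38, -26.9), Shot 2→Shot 4 = (224, -235, 17.5).
Normal n = (Shot 2→Shot 3) × (Shot 2→Shot 4) = (-6986.5, -10190.6, -47418).
So ∂z/∂x = −n_x/n_z = −0.14734 and ∂z/∂y = −n_y/n_z = −0.21491.
Intercept c from Shot 2: 363.9 + 17.98 + 138.62 = 520.49.
At (233, 540): z_contact = −34.33 − 116.05 + 520.49 = 370.11 m.
Depth below ground = 409.5 − 370.11 = 39.4 m.

39.4 m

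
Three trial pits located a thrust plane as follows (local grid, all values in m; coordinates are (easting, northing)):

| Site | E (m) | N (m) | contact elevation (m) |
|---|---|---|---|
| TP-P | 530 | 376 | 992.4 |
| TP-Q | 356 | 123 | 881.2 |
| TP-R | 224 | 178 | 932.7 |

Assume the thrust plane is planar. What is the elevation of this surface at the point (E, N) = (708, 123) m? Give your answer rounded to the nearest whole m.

825 m

Two edge vectors: TP-P→TP-Q = (-174, -253, -111.2), TP-P→TP-R = (-306, -198, -59.7).
Normal n = (TP-P→TP-Q) × (TP-P→TP-R) = (-6913.5, 23639.4, -42966).
So ∂z/∂E = −n_x/n_z = −0.16091 and ∂z/∂N = −n_y/n_z = 0.55019.
Intercept c from TP-P: 992.4 + 85.28 − 206.87 = 870.81.
At (708, 123): z = −113.9 + 67.7 + 870.81 = 824.6 m.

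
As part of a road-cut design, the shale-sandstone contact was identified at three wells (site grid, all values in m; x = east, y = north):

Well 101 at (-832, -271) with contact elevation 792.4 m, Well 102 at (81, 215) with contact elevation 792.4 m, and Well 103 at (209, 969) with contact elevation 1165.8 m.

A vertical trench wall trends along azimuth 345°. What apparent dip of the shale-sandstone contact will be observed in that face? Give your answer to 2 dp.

Two edge vectors: Well 101→Well 102 = (913, 486, 0), Well 101→Well 103 = (1041, 1240, 373.4).
Normal n = (Well 101→Well 102) × (Well 101→Well 103) = (181472.4, -340914.2, 626194).
So ∂z/∂x = −n_x/n_z = −0.28980 and ∂z/∂y = −n_y/n_z = 0.54442.
Unit vector along 345° is (sin 345°, cos 345°) = (-0.2588, 0.9659).
Slope in that direction = a·(-0.2588) + b·(0.9659) = 0.60088.
Apparent dip = arctan|0.60088| = 31.00° (true dip is 31.7°, so apparent ≤ true as expected).

31.00°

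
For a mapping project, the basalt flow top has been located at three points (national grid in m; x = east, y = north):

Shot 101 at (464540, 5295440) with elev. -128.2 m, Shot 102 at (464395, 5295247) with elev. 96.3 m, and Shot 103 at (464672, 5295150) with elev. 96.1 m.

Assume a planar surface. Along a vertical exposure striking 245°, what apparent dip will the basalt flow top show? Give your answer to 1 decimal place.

Two edge vectors: Shot 101→Shot 102 = (-145, -193, 224.5), Shot 101→Shot 103 = (132, -290, 224.3).
Normal n = (Shot 101→Shot 102) × (Shot 101→Shot 103) = (21815.1, 62157.5, 67526).
So ∂z/∂x = −n_x/n_z = −0.32306 and ∂z/∂y = −n_y/n_z = −0.92050.
Unit vector along 245° is (sin 245°, cos 245°) = (-0.9063, -0.4226).
Slope in that direction = a·(-0.9063) + b·(-0.4226) = 0.68181.
Apparent dip = arctan|0.68181| = 34.3° (true dip is 44.3°, so apparent ≤ true as expected).

34.3°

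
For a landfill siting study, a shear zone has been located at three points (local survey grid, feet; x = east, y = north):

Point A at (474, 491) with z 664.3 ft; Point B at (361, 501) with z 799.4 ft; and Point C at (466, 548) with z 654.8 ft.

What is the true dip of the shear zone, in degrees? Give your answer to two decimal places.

Two edge vectors: Point A→Point B = (-113, 10, 135.1), Point A→Point C = (-8, 57, -9.5).
Normal n = (Point A→Point B) × (Point A→Point C) = (-7795.7, -2154.3, -6361).
So ∂z/∂x = −n_x/n_z = −1.22555 and ∂z/∂y = −n_y/n_z = −0.33867.
Gradient magnitude |∇z| = √(a² + b²) = √(1.50196 + 0.11470) = 1.27148.
True dip = arctan(1.27148) = 51.82°, dipping toward ENE (azimuth ≈ 075°).

51.82°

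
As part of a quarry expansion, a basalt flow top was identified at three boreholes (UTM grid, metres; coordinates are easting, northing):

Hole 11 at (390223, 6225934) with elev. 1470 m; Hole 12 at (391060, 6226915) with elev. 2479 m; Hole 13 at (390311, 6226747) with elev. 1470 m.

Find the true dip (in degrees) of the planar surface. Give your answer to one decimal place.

54.2°

Let the plane be z = a·easting + b·northing + c.
Hole 12−Hole 11: 837a + 981b = 1009;  Hole 13−Hole 11: 88a + 813b = 0.
Solving gives a = 1.38065, b = −0.14944.
Gradient magnitude |∇z| = √(a² + b²) = √(1.90619 + 0.02233) = 1.38871.
True dip = arctan(1.38871) = 54.2°, dipping toward W (azimuth ≈ 276°).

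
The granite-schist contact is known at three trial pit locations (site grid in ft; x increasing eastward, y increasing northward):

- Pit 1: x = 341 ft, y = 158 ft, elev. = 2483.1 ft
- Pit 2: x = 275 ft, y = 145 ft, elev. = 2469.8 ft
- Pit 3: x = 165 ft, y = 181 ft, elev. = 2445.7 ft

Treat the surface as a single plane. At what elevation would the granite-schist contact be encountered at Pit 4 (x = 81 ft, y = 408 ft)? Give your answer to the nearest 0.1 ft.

Let the plane be z = a·x + b·y + c.
Pit 2−Pit 1: −66a − 13b = −13.3;  Pit 3−Pit 1: −176a + 23b = −37.4.
Solving gives a = 0.20812, b = −0.03353.
Then c = 2483.1 − a·341 − b·158 = 2417.43.
At (81, 408): z = 16.9 − 13.7 + 2417.43 = 2420.6 ft.

2420.6 ft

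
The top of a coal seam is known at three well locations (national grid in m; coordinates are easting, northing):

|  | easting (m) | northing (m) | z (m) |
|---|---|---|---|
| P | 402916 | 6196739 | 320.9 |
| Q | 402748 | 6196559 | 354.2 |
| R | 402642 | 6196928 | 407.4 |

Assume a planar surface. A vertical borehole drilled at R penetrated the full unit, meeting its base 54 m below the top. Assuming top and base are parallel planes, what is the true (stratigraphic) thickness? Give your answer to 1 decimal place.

Two edge vectors: P→Q = (-168, -180, 33.3), P→R = (-274, 189, 86.5).
Normal n = (P→Q) × (P→R) = (-21863.7, 5407.8, -81072).
So ∂z/∂easting = −n_x/n_z = −0.26968 and ∂z/∂northing = −n_y/n_z = 0.06670.
|∇z| = √(a²+b²) = 0.27781, so dip δ = arctan(0.27781) = 15.53°.
True thickness = vertical thickness × cos δ = 54 × cos 15.53° = 52.0 m.

52.0 m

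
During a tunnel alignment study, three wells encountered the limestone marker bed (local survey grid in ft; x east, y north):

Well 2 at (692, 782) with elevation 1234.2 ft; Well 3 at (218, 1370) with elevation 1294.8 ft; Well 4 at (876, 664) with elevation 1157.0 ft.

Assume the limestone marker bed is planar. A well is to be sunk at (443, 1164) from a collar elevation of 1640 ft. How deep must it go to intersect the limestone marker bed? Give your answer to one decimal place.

Two edge vectors: Well 2→Well 3 = (-474, 588, 60.6), Well 2→Well 4 = (184, -118, -77.2).
Normal n = (Well 2→Well 3) × (Well 2→Well 4) = (-38242.8, -25442.4, -52260).
So ∂z/∂x = −n_x/n_z = −0.731780 and ∂z/∂y = −n_y/n_z = −0.486843.
Intercept c from Well 2: 1234.2 + 506.39 + 380.71 = 2121.30.
At (443, 1164): z_contact = −324.18 − 566.68 + 2121.30 = 1230.44 ft.
Depth below ground = 1640 − 1230.44 = 409.6 ft.

409.6 ft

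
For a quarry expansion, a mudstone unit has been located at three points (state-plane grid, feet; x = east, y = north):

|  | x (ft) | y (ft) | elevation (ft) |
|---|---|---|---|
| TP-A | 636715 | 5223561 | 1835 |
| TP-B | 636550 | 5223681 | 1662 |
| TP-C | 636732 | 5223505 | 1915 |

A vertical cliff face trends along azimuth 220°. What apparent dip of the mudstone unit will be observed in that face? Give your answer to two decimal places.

47.30°

Let the plane be z = a·x + b·y + c.
TP-B−TP-A: −165a + 120b = −173;  TP-C−TP-A: 17a − 56b = 80.
Solving gives a = 0.01222, b = −1.42486.
Unit vector along 220° is (sin 220°, cos 220°) = (-0.6428, -0.7660).
Slope in that direction = a·(-0.6428) + b·(-0.7660) = 1.08365.
Apparent dip = arctan|1.08365| = 47.30° (true dip is 54.9°, so apparent ≤ true as expected).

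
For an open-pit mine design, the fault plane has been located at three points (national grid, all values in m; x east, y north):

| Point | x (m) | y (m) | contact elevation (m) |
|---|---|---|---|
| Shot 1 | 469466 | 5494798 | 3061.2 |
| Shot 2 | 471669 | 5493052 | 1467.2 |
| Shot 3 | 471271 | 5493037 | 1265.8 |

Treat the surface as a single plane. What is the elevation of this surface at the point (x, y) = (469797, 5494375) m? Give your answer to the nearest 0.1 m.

2583.8 m

Let the plane be z = a·x + b·y + c.
Shot 2−Shot 1: 2203a − 1746b = −1594;  Shot 3−Shot 1: 1805a − 1761b = −1795.4.
Solving gives a = 0.450213681, b = 1.480996987.
Then c = 3061.2 − a·469466 − b·5494798 = −8346078.10.
At (469797, 5494375): z = 211509.0 + 8137152.8 − 8346078.10 = 2583.8 m.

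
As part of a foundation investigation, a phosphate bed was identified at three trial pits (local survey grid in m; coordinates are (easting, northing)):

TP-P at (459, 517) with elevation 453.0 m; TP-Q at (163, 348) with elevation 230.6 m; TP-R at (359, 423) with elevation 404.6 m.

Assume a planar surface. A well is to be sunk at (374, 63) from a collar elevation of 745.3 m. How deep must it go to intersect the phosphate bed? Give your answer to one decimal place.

Two edge vectors: TP-P→TP-Q = (-296, -169, -222.4), TP-P→TP-R = (-100, -94, -48.4).
Normal n = (TP-P→TP-Q) × (TP-P→TP-R) = (-12726, 7913.6, 10924).
So ∂z/∂E = −n_x/n_z = 1.16496 and ∂z/∂N = −n_y/n_z = −0.72442.
Intercept c from TP-P: 453 − 534.72 + 374.53 = 292.81.
At (374, 63): z_contact = 435.69 − 45.64 + 292.81 = 682.87 m.
Depth below ground = 745.3 − 682.87 = 62.4 m.

62.4 m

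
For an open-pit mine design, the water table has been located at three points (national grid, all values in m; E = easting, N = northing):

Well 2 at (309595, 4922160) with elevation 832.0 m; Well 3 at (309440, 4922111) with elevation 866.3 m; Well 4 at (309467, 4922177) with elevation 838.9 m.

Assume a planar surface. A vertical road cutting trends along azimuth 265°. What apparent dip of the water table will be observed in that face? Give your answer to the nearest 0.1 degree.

7.7°

Two edge vectors: Well 2→Well 3 = (-155, -49, 34.3), Well 2→Well 4 = (-128, 17, 6.9).
Normal n = (Well 2→Well 3) × (Well 2→Well 4) = (-921.2, -3320.9, -8907).
So ∂z/∂E = −n_x/n_z = −0.10342 and ∂z/∂N = −n_y/n_z = −0.37284.
Unit vector along 265° is (sin 265°, cos 265°) = (-0.9962, -0.0872).
Slope in that direction = a·(-0.9962) + b·(-0.0872) = 0.13553.
Apparent dip = arctan|0.13553| = 7.7° (true dip is 21.2°, so apparent ≤ true as expected).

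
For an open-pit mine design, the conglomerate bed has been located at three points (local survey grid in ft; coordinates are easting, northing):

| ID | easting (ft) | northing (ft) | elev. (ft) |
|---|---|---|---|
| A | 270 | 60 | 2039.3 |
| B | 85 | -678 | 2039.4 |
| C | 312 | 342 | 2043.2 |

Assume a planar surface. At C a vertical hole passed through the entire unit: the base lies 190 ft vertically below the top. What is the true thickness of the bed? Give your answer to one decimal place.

188.1 ft

Two edge vectors: A→B = (-185, -738, 0.1), A→C = (42, 282, 3.9).
Normal n = (A→B) × (A→C) = (-2906.4, 725.7, -21174).
So ∂z/∂easting = −n_x/n_z = −0.13726 and ∂z/∂northing = −n_y/n_z = 0.03427.
|∇z| = √(a²+b²) = 0.14148, so dip δ = arctan(0.14148) = 8.05°.
True thickness = vertical thickness × cos δ = 190 × cos 8.05° = 188.1 ft.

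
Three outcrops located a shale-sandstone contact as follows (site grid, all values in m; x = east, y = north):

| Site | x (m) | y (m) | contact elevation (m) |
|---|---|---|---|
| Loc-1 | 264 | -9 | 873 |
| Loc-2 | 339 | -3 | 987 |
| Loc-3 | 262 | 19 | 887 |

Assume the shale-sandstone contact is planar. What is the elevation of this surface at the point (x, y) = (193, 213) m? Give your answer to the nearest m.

Two edge vectors: Loc-1→Loc-2 = (75, 6, 114), Loc-1→Loc-3 = (-2, 28, 14).
Normal n = (Loc-1→Loc-2) × (Loc-1→Loc-3) = (-3108, -1278, 2112).
So ∂z/∂x = −n_x/n_z = 1.47159 and ∂z/∂y = −n_y/n_z = 0.60511.
Intercept c from Loc-1: 873 − 388.50 + 5.45 = 489.95.
At (193, 213): z = 284.0 + 128.9 + 489.95 = 902.9 m.

903 m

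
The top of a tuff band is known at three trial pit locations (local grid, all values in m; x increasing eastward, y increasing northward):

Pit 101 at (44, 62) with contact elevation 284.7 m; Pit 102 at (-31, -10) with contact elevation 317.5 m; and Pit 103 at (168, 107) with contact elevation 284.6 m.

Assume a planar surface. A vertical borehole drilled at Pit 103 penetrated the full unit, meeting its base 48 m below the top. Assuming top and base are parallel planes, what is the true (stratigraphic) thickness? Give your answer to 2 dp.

Let the plane be z = a·x + b·y + c.
Pit 102−Pit 101: −75a − 72b = 32.8;  Pit 103−Pit 101: 124a + 45b = −0.1.
Solving gives a = 0.26451, b = −0.73108.
|∇z| = √(a²+b²) = 0.77746, so dip δ = arctan(0.77746) = 37.86°.
True thickness = vertical thickness × cos δ = 48 × cos 37.86° = 37.89 m.

37.89 m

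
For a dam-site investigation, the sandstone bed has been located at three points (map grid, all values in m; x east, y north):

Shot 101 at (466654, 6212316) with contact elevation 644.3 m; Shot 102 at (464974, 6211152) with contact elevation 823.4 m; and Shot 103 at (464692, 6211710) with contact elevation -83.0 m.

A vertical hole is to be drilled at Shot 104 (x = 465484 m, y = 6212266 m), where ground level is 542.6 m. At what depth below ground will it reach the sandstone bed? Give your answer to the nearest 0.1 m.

Two edge vectors: Shot 101→Shot 102 = (-1680, -1164, 179.1), Shot 101→Shot 103 = (-1962, -606, -727.3).
Normal n = (Shot 101→Shot 102) × (Shot 101→Shot 103) = (955111.8, -1573258.2, -1265688).
So ∂z/∂x = −n_x/n_z = 0.754618674 and ∂z/∂y = −n_y/n_z = −1.243006333.
Intercept c from Shot 101: 644.3 − 352145.82 + 7721948.13 = 7370446.61.
At (465484, 6212266): z_contact = 351262.92 − 7721885.98 + 7370446.61 = -176.45 m.
Depth below ground = 542.6 − (-176.45) = 719.1 m.

719.1 m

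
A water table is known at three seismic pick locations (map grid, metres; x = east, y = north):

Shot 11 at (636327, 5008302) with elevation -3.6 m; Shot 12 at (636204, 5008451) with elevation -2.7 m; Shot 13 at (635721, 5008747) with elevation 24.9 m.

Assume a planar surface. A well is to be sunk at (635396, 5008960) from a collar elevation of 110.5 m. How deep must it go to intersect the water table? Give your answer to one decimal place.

68.2 m

Two edge vectors: Shot 11→Shot 12 = (-123, 149, 0.9), Shot 11→Shot 13 = (-606, 445, 28.5).
Normal n = (Shot 11→Shot 12) × (Shot 11→Shot 13) = (3846, 2960.1, 35559).
So ∂z/∂x = −n_x/n_z = −0.108158272 and ∂z/∂y = −n_y/n_z = −0.083244748.
Intercept c from Shot 11: -3.6 + 68824.03 + 416914.84 = 485735.27.
At (635396, 5008960): z_contact = −68723.33 − 416969.61 + 485735.27 = 42.32 m.
Depth below ground = 110.5 − 42.32 = 68.2 m.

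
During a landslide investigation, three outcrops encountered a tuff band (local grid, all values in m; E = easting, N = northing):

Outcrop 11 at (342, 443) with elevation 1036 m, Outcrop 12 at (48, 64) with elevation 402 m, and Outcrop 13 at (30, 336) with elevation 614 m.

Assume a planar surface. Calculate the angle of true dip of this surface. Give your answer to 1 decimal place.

Let the plane be z = a·E + b·N + c.
Outcrop 12−Outcrop 11: −294a − 379b = −634;  Outcrop 13−Outcrop 11: −312a − 107b = −422.
Solving gives a = 1.06118, b = 0.84964.
Gradient magnitude |∇z| = √(a² + b²) = √(1.12611 + 0.72188) = 1.35941.
True dip = arctan(1.35941) = 53.7°, dipping toward SW (azimuth ≈ 231°).

53.7°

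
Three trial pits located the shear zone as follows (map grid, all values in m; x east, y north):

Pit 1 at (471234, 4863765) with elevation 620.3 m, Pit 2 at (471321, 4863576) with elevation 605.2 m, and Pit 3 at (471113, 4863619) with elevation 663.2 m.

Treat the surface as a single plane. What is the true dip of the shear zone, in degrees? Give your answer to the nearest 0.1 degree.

16.4°

Let the plane be z = a·x + b·y + c.
Pit 2−Pit 1: 87a − 189b = −15.1;  Pit 3−Pit 1: −121a − 146b = 42.9.
Solving gives a = −0.28992, b = −0.05356.
Gradient magnitude |∇z| = √(a² + b²) = √(0.08405 + 0.00287) = 0.29482.
True dip = arctan(0.29482) = 16.4°, dipping toward E (azimuth ≈ 080°).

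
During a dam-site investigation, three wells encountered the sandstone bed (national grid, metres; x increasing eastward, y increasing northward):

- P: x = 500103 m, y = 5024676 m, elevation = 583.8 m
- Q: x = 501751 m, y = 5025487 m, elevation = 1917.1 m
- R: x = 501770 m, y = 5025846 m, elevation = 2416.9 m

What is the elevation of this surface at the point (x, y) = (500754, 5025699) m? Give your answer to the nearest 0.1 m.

2084.0 m

Two edge vectors: P→Q = (1648, 811, 1333.3), P→R = (1667, 1170, 1833.1).
Normal n = (P→Q) × (P→R) = (-73316.9, -798337.7, 576223).
So ∂z/∂x = −n_x/n_z = 0.127237025 and ∂z/∂y = −n_y/n_z = 1.385466564.
Intercept c from P: 583.8 − 63631.62 − 6961520.59 = −7024568.41.
At (500754, 5025699): z = 63714.4 + 6962937.9 − 7024568.41 = 2084.0 m.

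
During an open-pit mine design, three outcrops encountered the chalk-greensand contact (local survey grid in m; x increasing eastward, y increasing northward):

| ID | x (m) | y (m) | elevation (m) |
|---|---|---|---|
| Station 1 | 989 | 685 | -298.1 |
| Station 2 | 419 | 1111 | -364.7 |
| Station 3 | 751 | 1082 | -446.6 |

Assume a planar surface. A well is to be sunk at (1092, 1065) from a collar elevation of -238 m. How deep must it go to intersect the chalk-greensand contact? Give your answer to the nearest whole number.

Let the plane be z = a·x + b·y + c.
Station 2−Station 1: −570a + 426b = −66.6;  Station 3−Station 1: −238a + 397b = −148.5.
Solving gives a = −0.29480, b = −0.55079.
Then c = -298.1 − a·989 − b·685 = 370.74.
At (1092, 1065): z_contact = −321.9 − 586.6 + 370.74 = -537.8 m.
Depth below ground = -238 − (-537.8) = 300 m.

300 m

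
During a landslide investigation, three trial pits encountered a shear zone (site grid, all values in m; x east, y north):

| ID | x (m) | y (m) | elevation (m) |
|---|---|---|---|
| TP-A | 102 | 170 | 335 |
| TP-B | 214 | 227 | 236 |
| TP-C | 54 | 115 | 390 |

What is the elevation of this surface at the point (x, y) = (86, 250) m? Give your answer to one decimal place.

Two edge vectors: TP-A→TP-B = (112, 57, -99), TP-A→TP-C = (-48, -55, 55).
Normal n = (TP-A→TP-B) × (TP-A→TP-C) = (-2310, -1408, -3424).
So ∂z/∂x = −n_x/n_z = −0.67465 and ∂z/∂y = −n_y/n_z = −0.41121.
Intercept c from TP-A: 335 + 68.81 + 69.91 = 473.72.
At (86, 250): z = −58.0 − 102.8 + 473.72 = 312.9 m.

312.9 m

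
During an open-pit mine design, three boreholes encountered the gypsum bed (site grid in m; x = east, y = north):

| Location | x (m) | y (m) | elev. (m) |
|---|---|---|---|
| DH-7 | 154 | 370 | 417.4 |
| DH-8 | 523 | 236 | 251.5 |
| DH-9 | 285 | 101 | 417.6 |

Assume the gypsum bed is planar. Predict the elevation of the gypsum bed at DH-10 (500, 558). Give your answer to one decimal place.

178.1 m

Two edge vectors: DH-7→DH-8 = (369, -134, -165.9), DH-7→DH-9 = (131, -269, 0.2).
Normal n = (DH-7→DH-8) × (DH-7→DH-9) = (-44653.9, -21806.7, -81707).
So ∂z/∂x = −n_x/n_z = −0.54651 and ∂z/∂y = −n_y/n_z = −0.26689.
Intercept c from DH-7: 417.4 + 84.16 + 98.75 = 600.31.
At (500, 558): z = −273.3 − 148.9 + 600.31 = 178.1 m.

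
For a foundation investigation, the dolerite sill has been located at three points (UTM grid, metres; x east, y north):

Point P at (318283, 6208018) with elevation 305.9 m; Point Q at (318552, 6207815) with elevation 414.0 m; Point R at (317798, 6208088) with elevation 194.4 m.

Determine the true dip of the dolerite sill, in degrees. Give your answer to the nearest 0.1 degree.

Two edge vectors: Point P→Point Q = (269, -203, 108.1), Point P→Point R = (-485, 70, -111.5).
Normal n = (Point P→Point Q) × (Point P→Point R) = (15067.5, -22435, -79625).
So ∂z/∂x = −n_x/n_z = 0.18923 and ∂z/∂y = −n_y/n_z = −0.28176.
Gradient magnitude |∇z| = √(a² + b²) = √(0.03581 + 0.07939) = 0.33941.
True dip = arctan(0.33941) = 18.7°, dipping toward NW (azimuth ≈ 326°).

18.7°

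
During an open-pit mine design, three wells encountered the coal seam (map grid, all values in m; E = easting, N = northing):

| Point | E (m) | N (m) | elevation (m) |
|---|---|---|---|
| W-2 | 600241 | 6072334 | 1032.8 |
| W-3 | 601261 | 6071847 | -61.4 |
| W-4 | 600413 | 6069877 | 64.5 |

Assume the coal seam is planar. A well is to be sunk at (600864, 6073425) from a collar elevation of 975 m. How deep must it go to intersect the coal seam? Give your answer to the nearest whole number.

Two edge vectors: W-2→W-3 = (1020, -487, -1094.2), W-2→W-4 = (172, -2457, -968.3).
Normal n = (W-2→W-3) × (W-2→W-4) = (-2216887.3, 799463.6, -2422376).
So ∂z/∂E = −n_x/n_z = −0.91517060 and ∂z/∂N = −n_y/n_z = 0.33003283.
Intercept c from W-2: 1032.8 + 549322.92 − 2004069.56 = −1453713.84.
At (600864, 6073425): z_contact = −549893.1 + 2004429.6 − 1453713.84 = 822.7 m.
Depth below ground = 975 − 822.7 = 152 m.

152 m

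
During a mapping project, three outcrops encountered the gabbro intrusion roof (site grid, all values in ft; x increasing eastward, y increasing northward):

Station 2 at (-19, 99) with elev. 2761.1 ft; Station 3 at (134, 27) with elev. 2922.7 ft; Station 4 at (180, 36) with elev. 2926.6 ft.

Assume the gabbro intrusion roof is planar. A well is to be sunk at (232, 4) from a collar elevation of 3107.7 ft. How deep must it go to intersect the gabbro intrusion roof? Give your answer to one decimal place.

115.2 ft

Two edge vectors: Station 2→Station 3 = (153, -72, 161.6), Station 2→Station 4 = (199, -63, 165.5).
Normal n = (Station 2→Station 3) × (Station 2→Station 4) = (-1735.2, 6836.9, 4689).
So ∂z/∂x = −n_x/n_z = 0.37006 and ∂z/∂y = −n_y/n_z = −1.45807.
Intercept c from Station 2: 2761.1 + 7.03 + 144.35 = 2912.48.
At (232, 4): z_contact = 85.85 − 5.83 + 2912.48 = 2992.50 ft.
Depth below ground = 3107.7 − 2992.50 = 115.2 ft.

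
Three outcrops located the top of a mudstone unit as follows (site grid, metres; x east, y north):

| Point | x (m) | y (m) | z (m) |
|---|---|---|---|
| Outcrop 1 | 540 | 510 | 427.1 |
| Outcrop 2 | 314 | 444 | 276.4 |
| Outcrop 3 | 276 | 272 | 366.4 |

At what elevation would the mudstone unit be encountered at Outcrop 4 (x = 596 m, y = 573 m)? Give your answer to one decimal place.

431.0 m

Two edge vectors: Outcrop 1→Outcrop 2 = (-226, -66, -150.7), Outcrop 1→Outcrop 3 = (-264, -238, -60.7).
Normal n = (Outcrop 1→Outcrop 2) × (Outcrop 1→Outcrop 3) = (-31860.4, 26066.6, 36364).
So ∂z/∂x = −n_x/n_z = 0.87615 and ∂z/∂y = −n_y/n_z = −0.71682.
Intercept c from Outcrop 1: 427.1 − 473.12 + 365.58 = 319.56.
At (596, 573): z = 522.2 − 410.7 + 319.56 = 431.0 m.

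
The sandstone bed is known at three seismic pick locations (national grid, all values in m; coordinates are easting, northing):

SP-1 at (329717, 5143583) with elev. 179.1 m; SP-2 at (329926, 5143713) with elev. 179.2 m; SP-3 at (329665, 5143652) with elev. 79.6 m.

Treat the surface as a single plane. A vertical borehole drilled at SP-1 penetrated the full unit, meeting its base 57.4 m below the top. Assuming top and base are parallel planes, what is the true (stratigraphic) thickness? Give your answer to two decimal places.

Two edge vectors: SP-1→SP-2 = (209, 130, 0.1), SP-1→SP-3 = (-52, 69, -99.5).
Normal n = (SP-1→SP-2) × (SP-1→SP-3) = (-12941.9, 20790.3, 21181).
So ∂z/∂easting = −n_x/n_z = 0.61101 and ∂z/∂northing = −n_y/n_z = −0.98155.
|∇z| = √(a²+b²) = 1.15620, so dip δ = arctan(1.15620) = 49.14°.
True thickness = vertical thickness × cos δ = 57.4 × cos 49.14° = 37.55 m.

37.55 m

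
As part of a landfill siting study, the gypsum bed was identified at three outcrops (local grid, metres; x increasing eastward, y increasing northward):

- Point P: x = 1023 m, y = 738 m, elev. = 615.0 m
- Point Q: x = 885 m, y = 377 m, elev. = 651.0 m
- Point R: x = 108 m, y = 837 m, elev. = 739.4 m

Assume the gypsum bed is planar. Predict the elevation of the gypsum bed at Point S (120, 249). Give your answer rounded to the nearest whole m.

Let the plane be z = a·x + b·y + c.
Point Q−Point P: −138a − 361b = 36;  Point R−Point P: −915a + 99b = 124.4.
Solving gives a = −0.14092, b = −0.04585.
Then c = 615 − a·1023 − b·738 = 793.00.
At (120, 249): z = −16.9 − 11.4 + 793.00 = 764.7 m.

765 m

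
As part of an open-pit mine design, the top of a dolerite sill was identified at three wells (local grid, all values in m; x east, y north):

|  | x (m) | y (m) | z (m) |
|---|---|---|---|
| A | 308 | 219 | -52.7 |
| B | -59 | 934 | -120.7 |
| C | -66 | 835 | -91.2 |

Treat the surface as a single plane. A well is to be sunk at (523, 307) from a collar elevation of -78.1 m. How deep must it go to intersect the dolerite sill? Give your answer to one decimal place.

73.3 m

Let the plane be z = a·x + b·y + c.
B−A: −367a + 715b = −68;  C−A: −374a + 616b = −38.5.
Solving gives a = −0.34739, b = −0.27342.
Then c = -52.7 − a·308 − b·219 = 114.18.
At (523, 307): z_contact = −181.69 − 83.94 + 114.18 = -151.45 m.
Depth below ground = -78.1 − (-151.45) = 73.3 m.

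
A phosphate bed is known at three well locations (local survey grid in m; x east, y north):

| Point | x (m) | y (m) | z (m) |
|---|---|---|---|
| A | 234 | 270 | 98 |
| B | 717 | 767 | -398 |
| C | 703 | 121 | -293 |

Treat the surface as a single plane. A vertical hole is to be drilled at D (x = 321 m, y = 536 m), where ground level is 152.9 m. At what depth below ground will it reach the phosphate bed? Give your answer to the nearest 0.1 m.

Let the plane be z = a·x + b·y + c.
B−A: 483a + 497b = −496;  C−A: 469a − 149b = −391.
Solving gives a = −0.87927, b = −0.14348.
Then c = 98 − a·234 − b·270 = 342.49.
At (321, 536): z_contact = −282.25 − 76.91 + 342.49 = -16.66 m.
Depth below ground = 152.9 − (-16.66) = 169.6 m.

169.6 m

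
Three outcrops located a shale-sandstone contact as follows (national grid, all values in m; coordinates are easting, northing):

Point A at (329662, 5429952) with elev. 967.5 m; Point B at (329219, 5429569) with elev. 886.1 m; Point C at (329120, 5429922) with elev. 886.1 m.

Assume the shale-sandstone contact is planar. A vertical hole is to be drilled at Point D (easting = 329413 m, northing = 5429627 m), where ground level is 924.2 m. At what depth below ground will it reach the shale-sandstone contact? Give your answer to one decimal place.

7.0 m

Two edge vectors: Point A→Point B = (-443, -383, -81.4), Point A→Point C = (-542, -30, -81.4).
Normal n = (Point A→Point B) × (Point A→Point C) = (28734.2, 8058.6, -194296).
So ∂z/∂easting = −n_x/n_z = 0.147888788 and ∂z/∂northing = −n_y/n_z = 0.041475892.
Intercept c from Point A: 967.5 − 48753.31 − 225212.11 = −272997.92.
At (329413, 5429627): z_contact = 48716.49 + 225198.63 − 272997.92 = 917.20 m.
Depth below ground = 924.2 − 917.20 = 7.0 m.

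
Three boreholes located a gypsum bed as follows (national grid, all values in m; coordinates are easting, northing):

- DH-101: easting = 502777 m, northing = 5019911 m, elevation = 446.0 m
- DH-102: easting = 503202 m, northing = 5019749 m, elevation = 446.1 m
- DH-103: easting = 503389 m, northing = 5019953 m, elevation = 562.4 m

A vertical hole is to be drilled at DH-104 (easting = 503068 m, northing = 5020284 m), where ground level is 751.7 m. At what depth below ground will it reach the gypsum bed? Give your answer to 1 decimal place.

Let the plane be z = a·easting + b·northing + c.
DH-102−DH-101: 425a − 162b = 0.1;  DH-103−DH-101: 612a + 42b = 116.4.
Solving gives a = 0.161213396, b = 0.422319093.
Then c = 446 − a·502777 − b·5019911 = −2200612.65.
At (503068, 5020284): z_contact = 81101.30 + 2120161.79 − 2200612.65 = 650.44 m.
Depth below ground = 751.7 − 650.44 = 101.3 m.

101.3 m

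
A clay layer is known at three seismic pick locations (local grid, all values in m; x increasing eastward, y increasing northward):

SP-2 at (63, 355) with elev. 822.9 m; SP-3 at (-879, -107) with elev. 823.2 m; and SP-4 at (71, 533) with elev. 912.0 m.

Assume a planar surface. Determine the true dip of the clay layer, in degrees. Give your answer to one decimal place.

Let the plane be z = a·x + b·y + c.
SP-3−SP-2: −942a − 462b = 0.3;  SP-4−SP-2: 8a + 178b = 89.1.
Solving gives a = −0.25136, b = 0.51186.
Gradient magnitude |∇z| = √(a² + b²) = √(0.06318 + 0.26200) = 0.57025.
True dip = arctan(0.57025) = 29.7°, dipping toward SSE (azimuth ≈ 154°).

29.7°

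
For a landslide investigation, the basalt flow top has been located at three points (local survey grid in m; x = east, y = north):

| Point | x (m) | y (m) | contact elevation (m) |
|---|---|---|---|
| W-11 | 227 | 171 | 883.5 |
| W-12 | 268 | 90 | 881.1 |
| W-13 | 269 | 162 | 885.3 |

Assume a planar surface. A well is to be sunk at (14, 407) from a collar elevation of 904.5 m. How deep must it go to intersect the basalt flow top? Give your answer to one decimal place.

19.2 m

Let the plane be z = a·x + b·y + c.
W-12−W-11: 41a − 81b = −2.4;  W-13−W-11: 42a − 9b = 1.8.
Solving gives a = 0.05519, b = 0.05757.
Then c = 883.5 − a·227 − b·171 = 861.13.
At (14, 407): z_contact = 0.77 + 23.43 + 861.13 = 885.33 m.
Depth below ground = 904.5 − 885.33 = 19.2 m.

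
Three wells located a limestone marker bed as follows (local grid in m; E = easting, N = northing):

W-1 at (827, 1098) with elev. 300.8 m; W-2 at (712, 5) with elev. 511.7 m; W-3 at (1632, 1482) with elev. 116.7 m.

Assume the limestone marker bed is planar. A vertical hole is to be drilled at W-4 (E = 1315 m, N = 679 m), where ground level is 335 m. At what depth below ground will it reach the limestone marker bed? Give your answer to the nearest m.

Let the plane be z = a·E + b·N + c.
W-2−W-1: −115a − 1093b = 210.9;  W-3−W-1: 805a + 384b = −184.1.
Solving gives a = −0.14387, b = −0.17782.
Then c = 300.8 − a·827 − b·1098 = 615.03.
At (1315, 679): z_contact = −189.2 − 120.7 + 615.03 = 305.1 m.
Depth below ground = 335 − 305.1 = 30 m.

30 m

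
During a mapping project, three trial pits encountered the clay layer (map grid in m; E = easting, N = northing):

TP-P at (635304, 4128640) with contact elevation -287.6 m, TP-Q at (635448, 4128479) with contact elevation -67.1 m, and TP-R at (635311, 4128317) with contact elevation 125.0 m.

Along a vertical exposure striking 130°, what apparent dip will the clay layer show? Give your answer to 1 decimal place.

Let the plane be z = a·E + b·N + c.
TP-Q−TP-P: 144a − 161b = 220.5;  TP-R−TP-P: 7a − 323b = 412.6.
Solving gives a = 0.10561, b = −1.27511.
Unit vector along 130° is (sin 130°, cos 130°) = (0.7660, -0.6428).
Slope in that direction = a·(0.7660) + b·(-0.6428) = 0.90052.
Apparent dip = arctan|0.90052| = 42.0° (true dip is 52.0°, so apparent ≤ true as expected).

42.0°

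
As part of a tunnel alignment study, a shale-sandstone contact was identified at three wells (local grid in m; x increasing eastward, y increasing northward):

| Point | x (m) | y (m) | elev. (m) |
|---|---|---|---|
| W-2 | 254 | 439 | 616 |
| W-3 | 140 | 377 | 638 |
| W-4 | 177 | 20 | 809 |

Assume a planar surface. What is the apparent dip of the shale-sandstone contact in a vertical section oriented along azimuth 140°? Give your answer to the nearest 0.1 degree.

Let the plane be z = a·x + b·y + c.
W-3−W-2: −114a − 62b = 22;  W-4−W-2: −77a − 419b = 193.
Solving gives a = 0.06392, b = −0.47237.
Unit vector along 140° is (sin 140°, cos 140°) = (0.6428, -0.7660).
Slope in that direction = a·(0.6428) + b·(-0.7660) = 0.40294.
Apparent dip = arctan|0.40294| = 21.9° (true dip is 25.5°, so apparent ≤ true as expected).

21.9°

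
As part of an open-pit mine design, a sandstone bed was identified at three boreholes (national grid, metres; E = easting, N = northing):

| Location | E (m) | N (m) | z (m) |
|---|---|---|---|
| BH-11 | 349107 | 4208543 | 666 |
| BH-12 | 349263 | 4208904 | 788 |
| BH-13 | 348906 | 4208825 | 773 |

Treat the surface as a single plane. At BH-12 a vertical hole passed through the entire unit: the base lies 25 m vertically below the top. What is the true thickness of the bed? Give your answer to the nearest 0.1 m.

Let the plane be z = a·E + b·N + c.
BH-12−BH-11: 156a + 361b = 122;  BH-13−BH-11: −201a + 282b = 107.
Solving gives a = −0.03623, b = 0.35361.
|∇z| = √(a²+b²) = 0.35546, so dip δ = arctan(0.35546) = 19.57°.
True thickness = vertical thickness × cos δ = 25 × cos 19.57° = 23.6 m.

23.6 m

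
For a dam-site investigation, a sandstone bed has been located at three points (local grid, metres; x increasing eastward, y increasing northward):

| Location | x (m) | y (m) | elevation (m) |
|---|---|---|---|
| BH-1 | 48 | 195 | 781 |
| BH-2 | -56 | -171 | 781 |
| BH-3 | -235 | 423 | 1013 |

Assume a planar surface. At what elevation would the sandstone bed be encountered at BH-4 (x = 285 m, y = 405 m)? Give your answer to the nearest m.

663 m

Two edge vectors: BH-1→BH-2 = (-104, -366, 0), BH-1→BH-3 = (-283, 228, 232).
Normal n = (BH-1→BH-2) × (BH-1→BH-3) = (-84912, 24128, -127290).
So ∂z/∂x = −n_x/n_z = −0.66708 and ∂z/∂y = −n_y/n_z = 0.18955.
Intercept c from BH-1: 781 + 32.02 − 36.96 = 776.06.
At (285, 405): z = −190.1 + 76.8 + 776.06 = 662.7 m.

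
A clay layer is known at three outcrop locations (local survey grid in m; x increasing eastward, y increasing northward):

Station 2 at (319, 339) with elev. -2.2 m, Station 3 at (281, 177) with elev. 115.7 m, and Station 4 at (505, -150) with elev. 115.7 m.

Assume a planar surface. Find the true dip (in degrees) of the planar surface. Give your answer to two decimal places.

43.81°

Let the plane be z = a·x + b·y + c.
Station 3−Station 2: −38a − 162b = 117.9;  Station 4−Station 2: 186a − 489b = 117.9.
Solving gives a = −0.79142, b = −0.54214.
Gradient magnitude |∇z| = √(a² + b²) = √(0.62635 + 0.29391) = 0.95930.
True dip = arctan(0.95930) = 43.81°, dipping toward NE (azimuth ≈ 056°).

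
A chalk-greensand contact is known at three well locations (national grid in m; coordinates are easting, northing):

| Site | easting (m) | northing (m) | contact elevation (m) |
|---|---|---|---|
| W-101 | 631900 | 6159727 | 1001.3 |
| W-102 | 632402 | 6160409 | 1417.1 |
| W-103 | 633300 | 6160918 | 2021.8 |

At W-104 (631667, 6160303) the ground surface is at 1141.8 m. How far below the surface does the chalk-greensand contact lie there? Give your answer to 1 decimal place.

158.9 m

Let the plane be z = a·easting + b·northing + c.
W-102−W-101: 502a + 682b = 415.8;  W-103−W-101: 1400a + 1191b = 1020.5.
Solving gives a = 0.562491104, b = 0.195644378.
Then c = 1001.3 − a·631900 − b·6159727 = −1559552.78.
At (631667, 6160303): z_contact = 355307.07 + 1205228.65 − 1559552.78 = 982.93 m.
Depth below ground = 1141.8 − 982.93 = 158.9 m.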